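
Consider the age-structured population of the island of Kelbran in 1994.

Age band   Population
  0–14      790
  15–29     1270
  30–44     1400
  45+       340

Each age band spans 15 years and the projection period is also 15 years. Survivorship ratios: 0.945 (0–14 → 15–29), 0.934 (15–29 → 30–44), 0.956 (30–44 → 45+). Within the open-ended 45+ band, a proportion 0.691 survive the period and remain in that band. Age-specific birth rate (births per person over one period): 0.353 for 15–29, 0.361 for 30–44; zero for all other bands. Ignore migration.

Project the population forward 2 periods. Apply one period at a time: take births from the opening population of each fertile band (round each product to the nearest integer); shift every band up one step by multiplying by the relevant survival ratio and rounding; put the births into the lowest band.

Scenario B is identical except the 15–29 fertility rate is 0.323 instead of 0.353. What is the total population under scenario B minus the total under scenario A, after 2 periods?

-59

Period 1.
Births: 1270 × 0.353 = 448 ; 1400 × 0.361 = 505 → 953
15–29: 790 × 0.945 = 747
30–44: 1270 × 0.934 = 1186
45+: 1400 × 0.956 + 340 × 0.691 = 1338 + 235 = 1573
→ [953, 747, 1186, 1573]
Period 2.
Births: 747 × 0.353 = 264 ; 1186 × 0.361 = 428 → 692
15–29: 953 × 0.945 = 901
30–44: 747 × 0.934 = 698
45+: 1186 × 0.956 + 1573 × 0.691 = 1134 + 1087 = 2221
→ [692, 901, 698, 2221]
Scenario A total after 2 periods: 4512
Scenario B projection —
Period 1.
Births: 1270 × 0.323 = 410 ; 1400 × 0.361 = 505 → 915
15–29: 790 × 0.945 = 747
30–44: 1270 × 0.934 = 1186
45+: 1400 × 0.956 + 340 × 0.691 = 1338 + 235 = 1573
→ [915, 747, 1186, 1573]
Period 2.
Births: 747 × 0.323 = 241 ; 1186 × 0.361 = 428 → 669
15–29: 915 × 0.945 = 865
30–44: 747 × 0.934 = 698
45+: 1186 × 0.956 + 1573 × 0.691 = 1134 + 1087 = 2221
→ [669, 865, 698, 2221]
Scenario B total after 2 periods: 4453
Difference B − A = 4453 − 4512 = -59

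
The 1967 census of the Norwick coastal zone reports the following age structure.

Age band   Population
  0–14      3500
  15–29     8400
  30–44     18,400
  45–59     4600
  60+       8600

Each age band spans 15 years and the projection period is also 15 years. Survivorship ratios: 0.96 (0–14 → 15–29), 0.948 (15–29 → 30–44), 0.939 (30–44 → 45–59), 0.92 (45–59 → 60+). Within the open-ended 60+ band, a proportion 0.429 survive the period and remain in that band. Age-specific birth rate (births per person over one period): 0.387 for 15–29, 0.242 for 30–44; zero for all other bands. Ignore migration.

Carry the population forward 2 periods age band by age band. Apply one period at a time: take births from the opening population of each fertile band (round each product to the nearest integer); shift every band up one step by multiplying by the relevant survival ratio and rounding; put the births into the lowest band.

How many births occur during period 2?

3227

— Period 1 —
Births: 8400 × 0.387 = 3251 ; 18400 × 0.242 = 4453 ⇒ total 7704
15–29: 3500 × 0.96 = 3360
30–44: 8400 × 0.948 = 7963
45–59: 18400 × 0.939 = 17278
60+: 4600 × 0.92 + 8600 × 0.429 = 4232 + 3689 = 7921
Population now: 0–14=7704, 15–29=3360, 30–44=7963, 45–59=17278, 60+=7921
— Period 2 —
Births: 3360 × 0.387 = 1300 ; 7963 × 0.242 = 1927 ⇒ total 3227
15–29: 7704 × 0.96 = 7396
30–44: 3360 × 0.948 = 3185
45–59: 7963 × 0.939 = 7477
60+: 17278 × 0.92 + 7921 × 0.429 = 15896 + 3398 = 19294
Population now: 0–14=3227, 15–29=7396, 30–44=3185, 45–59=7477, 60+=19294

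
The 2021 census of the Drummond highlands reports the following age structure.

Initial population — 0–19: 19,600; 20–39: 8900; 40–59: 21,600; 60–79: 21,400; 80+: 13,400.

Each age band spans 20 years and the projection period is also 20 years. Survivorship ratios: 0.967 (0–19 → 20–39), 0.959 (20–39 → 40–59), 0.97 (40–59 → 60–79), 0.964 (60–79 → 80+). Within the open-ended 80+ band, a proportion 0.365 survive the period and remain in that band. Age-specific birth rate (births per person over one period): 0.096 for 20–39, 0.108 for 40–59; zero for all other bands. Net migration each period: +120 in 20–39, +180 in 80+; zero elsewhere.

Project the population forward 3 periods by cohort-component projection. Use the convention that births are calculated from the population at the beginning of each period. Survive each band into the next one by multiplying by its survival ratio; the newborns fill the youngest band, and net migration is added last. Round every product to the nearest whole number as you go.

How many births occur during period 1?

Let group 1 be 0–19 through group 5 = 80+.
— Period 1 —
Births: 8900 × 0.096 = 854  |  21600 × 0.108 = 2333 → total 3187
Group 2: 19600 × 0.967 = 18953
Group 3: 8900 × 0.959 = 8535
Group 4: 21600 × 0.97 = 20952
Group 5: 21400 × 0.964 + 13400 × 0.365 = 20630 + 4891 = 25521
Net migration: Group 2 + 120 → 19073; Group 5 + 180 → 25701
Giving 3187 / 19073 / 8535 / 20952 / 25701.

3187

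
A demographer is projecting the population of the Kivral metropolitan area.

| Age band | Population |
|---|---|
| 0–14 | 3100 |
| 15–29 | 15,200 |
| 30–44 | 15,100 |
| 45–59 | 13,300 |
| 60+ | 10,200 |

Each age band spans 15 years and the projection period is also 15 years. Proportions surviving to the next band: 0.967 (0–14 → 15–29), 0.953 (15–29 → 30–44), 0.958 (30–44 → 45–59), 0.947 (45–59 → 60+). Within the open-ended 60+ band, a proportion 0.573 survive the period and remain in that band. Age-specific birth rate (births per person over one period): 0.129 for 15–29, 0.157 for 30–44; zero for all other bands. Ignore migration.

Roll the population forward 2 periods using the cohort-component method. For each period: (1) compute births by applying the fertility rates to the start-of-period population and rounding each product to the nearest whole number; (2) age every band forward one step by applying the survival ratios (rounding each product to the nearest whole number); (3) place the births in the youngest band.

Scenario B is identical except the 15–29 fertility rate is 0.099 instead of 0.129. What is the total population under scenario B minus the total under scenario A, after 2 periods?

-531

Let band 1 be 0–14 through band 5 = 60+.
Period 1.
Births: 15200 * 0.129 = 1961, 15100 * 0.157 = 2371 ⇒ total 4332
Band 2: 3100 * 0.967 = 2998
Band 3: 15200 * 0.953 = 14486
Band 4: 15100 * 0.958 = 14466
Band 5: 13300 * 0.947 + 10200 * 0.573 = 12595 + 5845 = 18440
End of period: [4332, 2998, 14486, 14466, 18440]
Period 2.
Births: 2998 * 0.129 = 387, 14486 * 0.157 = 2274 ⇒ total 2661
Band 2: 4332 * 0.967 = 4189
Band 3: 2998 * 0.953 = 2857
Band 4: 14486 * 0.958 = 13878
Band 5: 14466 * 0.947 + 18440 * 0.573 = 13699 + 10566 = 24265
End of period: [2661, 4189, 2857, 13878, 24265]
Scenario A total after 2 periods: 47850
Scenario B projection —
Period 1.
Births: 15200 * 0.099 = 1505, 15100 * 0.157 = 2371 ⇒ total 3876
Band 2: 3100 * 0.967 = 2998
Band 3: 15200 * 0.953 = 14486
Band 4: 15100 * 0.958 = 14466
Band 5: 13300 * 0.947 + 10200 * 0.573 = 12595 + 5845 = 18440
End of period: [3876, 2998, 14486, 14466, 18440]
Period 2.
Births: 2998 * 0.099 = 297, 14486 * 0.157 = 2274 ⇒ total 2571
Band 2: 3876 * 0.967 = 3748
Band 3: 2998 * 0.953 = 2857
Band 4: 14486 * 0.958 = 13878
Band 5: 14466 * 0.947 + 18440 * 0.573 = 13699 + 10566 = 24265
End of period: [2571, 3748, 2857, 13878, 24265]
Scenario B total after 2 periods: 47319
Difference B − A = 47319 − 47850 = -531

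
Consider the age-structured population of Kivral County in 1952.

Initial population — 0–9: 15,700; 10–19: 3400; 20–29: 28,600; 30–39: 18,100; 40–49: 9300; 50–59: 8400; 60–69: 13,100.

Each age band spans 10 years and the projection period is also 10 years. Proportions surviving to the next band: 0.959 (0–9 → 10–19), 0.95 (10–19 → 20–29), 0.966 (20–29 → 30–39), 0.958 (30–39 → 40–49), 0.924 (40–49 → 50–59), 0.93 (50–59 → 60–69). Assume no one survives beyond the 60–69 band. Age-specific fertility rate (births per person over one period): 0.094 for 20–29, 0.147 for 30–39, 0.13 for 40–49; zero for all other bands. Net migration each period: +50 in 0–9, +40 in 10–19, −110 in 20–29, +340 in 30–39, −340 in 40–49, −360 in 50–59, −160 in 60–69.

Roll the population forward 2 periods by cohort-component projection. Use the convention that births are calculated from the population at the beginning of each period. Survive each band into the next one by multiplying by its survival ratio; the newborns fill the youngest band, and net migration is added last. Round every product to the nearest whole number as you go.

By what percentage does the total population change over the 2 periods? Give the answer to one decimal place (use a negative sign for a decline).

Period 1.
Births: 28600 × 0.094 = 2688 ; 18100 × 0.147 = 2661 ; 9300 × 0.13 = 1209 → total 6558
10–19: 15700 × 0.959 = 15056
20–29: 3400 × 0.95 = 3230
30–39: 28600 × 0.966 = 27628
40–49: 18100 × 0.958 = 17340
50–59: 9300 × 0.924 = 8593
60–69: 8400 × 0.93 = 7812
Net migration: 0–9 + 50 → 6608; 10–19 + 40 → 15096; 20–29 − 110 → 3120; 30–39 + 340 → 27968; 40–49 − 340 → 17000; 50–59 − 360 → 8233; 60–69 − 160 → 7652
Giving 6608 / 15096 / 3120 / 27968 / 17000 / 8233 / 7652.
Period 2.
Births: 3120 × 0.094 = 293 ; 27968 × 0.147 = 4111 ; 17000 × 0.13 = 2210 → total 6614
10–19: 6608 × 0.959 = 6337
20–29: 15096 × 0.95 = 14341
30–39: 3120 × 0.966 = 3014
40–49: 27968 × 0.958 = 26793
50–59: 17000 × 0.924 = 15708
60–69: 8233 × 0.93 = 7657
Net migration: 0–9 + 50 → 6664; 10–19 + 40 → 6377; 20–29 − 110 → 14231; 30–39 + 340 → 3354; 40–49 − 340 → 26453; 50–59 − 360 → 15348; 60–69 − 160 → 7497
Giving 6664 / 6377 / 14231 / 3354 / 26453 / 15348 / 7497.
Total: 96600 → 79924; change = -16676; percentage change = -17.3%

-17.3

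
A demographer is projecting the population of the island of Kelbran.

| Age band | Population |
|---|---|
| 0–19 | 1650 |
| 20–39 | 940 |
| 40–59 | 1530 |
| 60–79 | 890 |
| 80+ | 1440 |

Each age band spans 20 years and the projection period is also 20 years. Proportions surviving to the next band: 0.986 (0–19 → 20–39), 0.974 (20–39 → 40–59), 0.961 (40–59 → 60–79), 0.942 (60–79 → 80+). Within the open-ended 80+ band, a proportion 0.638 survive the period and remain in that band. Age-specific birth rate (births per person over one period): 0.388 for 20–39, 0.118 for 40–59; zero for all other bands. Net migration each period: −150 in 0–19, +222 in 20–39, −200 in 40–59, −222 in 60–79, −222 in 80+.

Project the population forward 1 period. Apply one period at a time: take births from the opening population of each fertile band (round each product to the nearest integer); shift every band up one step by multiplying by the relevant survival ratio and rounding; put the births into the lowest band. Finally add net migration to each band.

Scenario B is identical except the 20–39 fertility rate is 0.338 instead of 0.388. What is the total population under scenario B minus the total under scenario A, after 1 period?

-47

Period 1:
Births: 940 × 0.388 = 365 ; 1530 × 0.118 = 181 → total 546
20–39: 1650 × 0.986 = 1627
40–59: 940 × 0.974 = 916
60–79: 1530 × 0.961 = 1470
80+: 890 × 0.942 + 1440 × 0.638 = 838 + 919 = 1757
Net migration: 0–19 − 150 → 396; 20–39 + 222 → 1849; 40–59 − 200 → 716; 60–79 − 222 → 1248; 80+ − 222 → 1535
Population now: 0–19=396, 20–39=1849, 40–59=716, 60–79=1248, 80+=1535
Scenario A total after 1 period: 5744
Scenario B projection —
Period 1:
Births: 940 × 0.338 = 318 ; 1530 × 0.118 = 181 → total 499
20–39: 1650 × 0.986 = 1627
40–59: 940 × 0.974 = 916
60–79: 1530 × 0.961 = 1470
80+: 890 × 0.942 + 1440 × 0.638 = 838 + 919 = 1757
Net migration: 0–19 − 150 → 349; 20–39 + 222 → 1849; 40–59 − 200 → 716; 60–79 − 222 → 1248; 80+ − 222 → 1535
Population now: 0–19=349, 20–39=1849, 40–59=716, 60–79=1248, 80+=1535
Scenario B total after 1 period: 5697
Difference B − A = 5697 − 5744 = -47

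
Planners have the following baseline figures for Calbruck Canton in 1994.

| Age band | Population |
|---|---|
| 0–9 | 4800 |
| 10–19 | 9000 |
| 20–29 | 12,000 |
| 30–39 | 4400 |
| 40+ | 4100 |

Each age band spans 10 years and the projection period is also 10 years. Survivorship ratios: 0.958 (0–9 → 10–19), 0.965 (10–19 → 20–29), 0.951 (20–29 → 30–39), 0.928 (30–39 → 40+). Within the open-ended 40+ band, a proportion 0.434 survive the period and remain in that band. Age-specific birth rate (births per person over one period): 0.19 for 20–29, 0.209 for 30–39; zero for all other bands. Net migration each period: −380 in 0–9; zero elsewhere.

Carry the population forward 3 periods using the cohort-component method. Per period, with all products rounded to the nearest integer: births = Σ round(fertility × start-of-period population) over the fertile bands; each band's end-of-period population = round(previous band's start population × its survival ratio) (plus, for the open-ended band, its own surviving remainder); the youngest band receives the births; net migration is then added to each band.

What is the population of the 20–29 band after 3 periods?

Period 1.
Births: 12000 * 0.19 = 2280, 4400 * 0.209 = 920 ⇒ total 3200
10–19: 4800 * 0.958 = 4598
20–29: 9000 * 0.965 = 8685
30–39: 12000 * 0.951 = 11412
40+: 4400 * 0.928 + 4100 * 0.434 = 4083 + 1779 = 5862
Net migration: 0–9 − 380 → 2820
Giving 2820 / 4598 / 8685 / 11412 / 5862.
Period 2.
Births: 8685 * 0.19 = 1650, 11412 * 0.209 = 2385 ⇒ total 4035
10–19: 2820 * 0.958 = 2702
20–29: 4598 * 0.965 = 4437
30–39: 8685 * 0.951 = 8259
40+: 11412 * 0.928 + 5862 * 0.434 = 10590 + 2544 = 13134
Net migration: 0–9 − 380 → 3655
Giving 3655 / 2702 / 4437 / 8259 / 13134.
Period 3.
Births: 4437 * 0.19 = 843, 8259 * 0.209 = 1726 ⇒ total 2569
10–19: 3655 * 0.958 = 3501
20–29: 2702 * 0.965 = 2607
30–39: 4437 * 0.951 = 4220
40+: 8259 * 0.928 + 13134 * 0.434 = 7664 + 5700 = 13364
Net migration: 0–9 − 380 → 2189
Giving 2189 / 3501 / 2607 / 4220 / 13364.

2607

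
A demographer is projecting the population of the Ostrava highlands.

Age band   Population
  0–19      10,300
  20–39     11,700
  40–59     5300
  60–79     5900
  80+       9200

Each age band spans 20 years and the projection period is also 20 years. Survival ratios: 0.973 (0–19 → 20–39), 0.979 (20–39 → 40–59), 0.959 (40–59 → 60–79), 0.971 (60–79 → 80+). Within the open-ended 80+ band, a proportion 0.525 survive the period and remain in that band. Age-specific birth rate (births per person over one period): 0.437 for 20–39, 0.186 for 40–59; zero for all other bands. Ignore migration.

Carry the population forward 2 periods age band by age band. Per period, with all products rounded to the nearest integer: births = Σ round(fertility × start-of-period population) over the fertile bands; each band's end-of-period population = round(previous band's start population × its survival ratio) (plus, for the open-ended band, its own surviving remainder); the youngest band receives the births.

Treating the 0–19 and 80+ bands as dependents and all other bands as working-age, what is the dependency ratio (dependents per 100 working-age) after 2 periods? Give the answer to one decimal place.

63.6

Numbering the bands 1..5 from youngest to oldest:
Period 1:
Births: 11700 × 0.437 = 5113 ; 5300 × 0.186 = 986 — total 6099
Band 2: 10300 × 0.973 = 10022
Band 3: 11700 × 0.979 = 11454
Band 4: 5300 × 0.959 = 5083
Band 5: 5900 × 0.971 + 9200 × 0.525 = 5729 + 4830 = 10559
Population now: 0–19=6099, 20–39=10022, 40–59=11454, 60–79=5083, 80+=10559
Period 2:
Births: 10022 × 0.437 = 4380 ; 11454 × 0.186 = 2130 — total 6510
Band 2: 6099 × 0.973 = 5934
Band 3: 10022 × 0.979 = 9812
Band 4: 11454 × 0.959 = 10984
Band 5: 5083 × 0.971 + 10559 × 0.525 = 4936 + 5543 = 10479
Population now: 0–19=6510, 20–39=5934, 40–59=9812, 60–79=10984, 80+=10479
Dependents (band 0–19 + band 80+) = 6510 + 10479 = 16989; working-age = 26730; ratio = 16989/26730 × 100 = 63.6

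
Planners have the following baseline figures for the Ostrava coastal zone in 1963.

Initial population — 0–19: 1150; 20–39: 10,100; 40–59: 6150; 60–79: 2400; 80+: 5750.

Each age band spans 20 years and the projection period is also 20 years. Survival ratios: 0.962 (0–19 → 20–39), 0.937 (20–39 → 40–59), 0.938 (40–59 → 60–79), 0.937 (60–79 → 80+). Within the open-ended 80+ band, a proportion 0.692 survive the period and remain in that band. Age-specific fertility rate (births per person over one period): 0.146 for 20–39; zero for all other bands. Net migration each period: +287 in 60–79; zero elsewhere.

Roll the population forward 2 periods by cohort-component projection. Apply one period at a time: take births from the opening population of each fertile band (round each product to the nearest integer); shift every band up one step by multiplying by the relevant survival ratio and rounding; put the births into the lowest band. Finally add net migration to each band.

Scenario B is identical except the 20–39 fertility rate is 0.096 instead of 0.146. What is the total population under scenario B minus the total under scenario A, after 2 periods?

-541

— Period 1 —
Births: 10100 × 0.146 = 1475
20–39: 1150 × 0.962 = 1106
40–59: 10100 × 0.937 = 9464
60–79: 6150 × 0.938 = 5769
80+: 2400 × 0.937 + 5750 × 0.692 = 2249 + 3979 = 6228
Net migration: 60–79 + 287 → 6056
→ [1475, 1106, 9464, 6056, 6228]
— Period 2 —
Births: 1106 × 0.146 = 161
20–39: 1475 × 0.962 = 1419
40–59: 1106 × 0.937 = 1036
60–79: 9464 × 0.938 = 8877
80+: 6056 × 0.937 + 6228 × 0.692 = 5674 + 4310 = 9984
Net migration: 60–79 + 287 → 9164
→ [161, 1419, 1036, 9164, 9984]
Scenario A total after 2 periods: 21764
Scenario B projection —
— Period 1 —
Births: 10100 × 0.096 = 970
20–39: 1150 × 0.962 = 1106
40–59: 10100 × 0.937 = 9464
60–79: 6150 × 0.938 = 5769
80+: 2400 × 0.937 + 5750 × 0.692 = 2249 + 3979 = 6228
Net migration: 60–79 + 287 → 6056
→ [970, 1106, 9464, 6056, 6228]
— Period 2 —
Births: 1106 × 0.096 = 106
20–39: 970 × 0.962 = 933
40–59: 1106 × 0.937 = 1036
60–79: 9464 × 0.938 = 8877
80+: 6056 × 0.937 + 6228 × 0.692 = 5674 + 4310 = 9984
Net migration: 60–79 + 287 → 9164
→ [106, 933, 1036, 9164, 9984]
Scenario B total after 2 periods: 21223
Difference B − A = 21223 − 21764 = -541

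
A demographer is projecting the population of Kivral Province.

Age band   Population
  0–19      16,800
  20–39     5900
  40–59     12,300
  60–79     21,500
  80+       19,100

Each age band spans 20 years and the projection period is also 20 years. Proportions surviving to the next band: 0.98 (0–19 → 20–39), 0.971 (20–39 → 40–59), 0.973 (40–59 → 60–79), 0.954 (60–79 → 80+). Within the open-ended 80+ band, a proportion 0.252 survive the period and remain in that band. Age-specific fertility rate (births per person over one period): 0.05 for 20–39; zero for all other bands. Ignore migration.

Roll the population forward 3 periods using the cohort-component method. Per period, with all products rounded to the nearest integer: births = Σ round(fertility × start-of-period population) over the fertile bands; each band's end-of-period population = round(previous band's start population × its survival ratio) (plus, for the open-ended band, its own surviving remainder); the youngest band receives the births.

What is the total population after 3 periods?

26460

Let group 1 be 0–19 through group 5 = 80+.
After projecting period 1:
Births: 5900 * 0.05 = 295
Group 2: 16800 * 0.98 = 16464
Group 3: 5900 * 0.971 = 5729
Group 4: 12300 * 0.973 = 11968
Group 5: 21500 * 0.954 + 19100 * 0.252 = 20511 + 4813 = 25324
Giving 295 / 16464 / 5729 / 11968 / 25324.
After projecting period 2:
Births: 16464 * 0.05 = 823
Group 2: 295 * 0.98 = 289
Group 3: 16464 * 0.971 = 15987
Group 4: 5729 * 0.973 = 5574
Group 5: 11968 * 0.954 + 25324 * 0.252 = 11417 + 6382 = 17799
Giving 823 / 289 / 15987 / 5574 / 17799.
After projecting period 3:
Births: 289 * 0.05 = 14
Group 2: 823 * 0.98 = 807
Group 3: 289 * 0.971 = 281
Group 4: 15987 * 0.973 = 15555
Group 5: 5574 * 0.954 + 17799 * 0.252 = 5318 + 4485 = 9803
Giving 14 / 807 / 281 / 15555 / 9803.
Total after period 3: 14 + 807 + 281 + 15555 + 9803 = 26460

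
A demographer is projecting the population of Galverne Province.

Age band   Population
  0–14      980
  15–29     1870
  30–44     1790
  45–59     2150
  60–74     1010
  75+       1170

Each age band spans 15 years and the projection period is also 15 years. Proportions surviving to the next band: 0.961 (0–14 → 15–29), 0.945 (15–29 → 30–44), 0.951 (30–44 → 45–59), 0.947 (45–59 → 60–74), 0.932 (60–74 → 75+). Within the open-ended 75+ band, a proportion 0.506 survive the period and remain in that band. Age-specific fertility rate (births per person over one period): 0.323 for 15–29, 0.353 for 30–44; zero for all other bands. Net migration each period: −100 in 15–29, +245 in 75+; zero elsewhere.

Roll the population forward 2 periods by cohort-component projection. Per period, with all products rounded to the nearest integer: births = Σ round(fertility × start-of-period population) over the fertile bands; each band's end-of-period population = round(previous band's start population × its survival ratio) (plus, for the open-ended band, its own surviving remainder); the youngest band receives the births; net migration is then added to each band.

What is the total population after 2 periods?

9115

— Period 1 —
Births: 1870 * 0.323 = 604, 1790 * 0.353 = 632 → 1236
15–29: 980 * 0.961 = 942
30–44: 1870 * 0.945 = 1767
45–59: 1790 * 0.951 = 1702
60–74: 2150 * 0.947 = 2036
75+: 1010 * 0.932 + 1170 * 0.506 = 941 + 592 = 1533
Net migration: 15–29 − 100 → 842; 75+ + 245 → 1778
→ [1236, 842, 1767, 1702, 2036, 1778]
— Period 2 —
Births: 842 * 0.323 = 272, 1767 * 0.353 = 624 → 896
15–29: 1236 * 0.961 = 1188
30–44: 842 * 0.945 = 796
45–59: 1767 * 0.951 = 1680
60–74: 1702 * 0.947 = 1612
75+: 2036 * 0.932 + 1778 * 0.506 = 1898 + 900 = 2798
Net migration: 15–29 − 100 → 1088; 75+ + 245 → 3043
→ [896, 1088, 796, 1680, 1612, 3043]
Total after period 2: 896 + 1088 + 796 + 1680 + 1612 + 3043 = 9115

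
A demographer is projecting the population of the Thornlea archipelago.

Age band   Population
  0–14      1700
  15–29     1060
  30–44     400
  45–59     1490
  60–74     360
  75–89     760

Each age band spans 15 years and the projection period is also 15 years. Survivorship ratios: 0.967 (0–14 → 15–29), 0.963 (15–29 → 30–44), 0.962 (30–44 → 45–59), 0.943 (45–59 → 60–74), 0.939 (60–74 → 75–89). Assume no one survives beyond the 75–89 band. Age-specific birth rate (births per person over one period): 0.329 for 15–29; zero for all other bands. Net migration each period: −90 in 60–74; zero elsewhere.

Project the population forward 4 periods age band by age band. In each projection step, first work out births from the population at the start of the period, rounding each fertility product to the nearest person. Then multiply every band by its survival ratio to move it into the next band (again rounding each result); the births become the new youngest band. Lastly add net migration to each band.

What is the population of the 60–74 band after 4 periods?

Let band 1 be 0–14 through band 6 = 75–89.
— Period 1 —
Births: 1060 × 0.329 = 349
Band 2: 1700 × 0.967 = 1644
Band 3: 1060 × 0.963 = 1021
Band 4: 400 × 0.962 = 385
Band 5: 1490 × 0.943 = 1405
Band 6: 360 × 0.939 = 338
Net migration: Band 5 − 90 → 1315
End of period: [349, 1644, 1021, 385, 1315, 338]
— Period 2 —
Births: 1644 × 0.329 = 541
Band 2: 349 × 0.967 = 337
Band 3: 1644 × 0.963 = 1583
Band 4: 1021 × 0.962 = 982
Band 5: 385 × 0.943 = 363
Band 6: 1315 × 0.939 = 1235
Net migration: Band 5 − 90 → 273
End of period: [541, 337, 1583, 982, 273, 1235]
— Period 3 —
Births: 337 × 0.329 = 111
Band 2: 541 × 0.967 = 523
Band 3: 337 × 0.963 = 325
Band 4: 1583 × 0.962 = 1523
Band 5: 982 × 0.943 = 926
Band 6: 273 × 0.939 = 256
Net migration: Band 5 − 90 → 836
End of period: [111, 523, 325, 1523, 836, 256]
— Period 4 —
Births: 523 × 0.329 = 172
Band 2: 111 × 0.967 = 107
Band 3: 523 × 0.963 = 504
Band 4: 325 × 0.962 = 313
Band 5: 1523 × 0.943 = 1436
Band 6: 836 × 0.939 = 785
Net migration: Band 5 − 90 → 1346
End of period: [172, 107, 504, 313, 1346, 785]

1346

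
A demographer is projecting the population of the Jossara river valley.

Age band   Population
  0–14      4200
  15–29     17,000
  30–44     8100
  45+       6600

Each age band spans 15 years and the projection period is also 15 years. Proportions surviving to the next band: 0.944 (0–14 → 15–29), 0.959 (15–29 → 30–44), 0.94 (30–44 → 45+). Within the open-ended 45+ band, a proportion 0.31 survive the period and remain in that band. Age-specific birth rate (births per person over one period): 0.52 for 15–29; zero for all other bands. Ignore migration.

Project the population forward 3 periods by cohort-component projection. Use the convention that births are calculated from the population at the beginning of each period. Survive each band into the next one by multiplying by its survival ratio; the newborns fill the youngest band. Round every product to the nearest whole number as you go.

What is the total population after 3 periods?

— Period 1 —
Births: 17000 × 0.52 = 8840
15–29: 4200 × 0.944 = 3965
30–44: 17000 × 0.959 = 16303
45+: 8100 × 0.94 + 6600 × 0.31 = 7614 + 2046 = 9660
Giving 8840 / 3965 / 16303 / 9660.
— Period 2 —
Births: 3965 × 0.52 = 2062
15–29: 8840 × 0.944 = 8345
30–44: 3965 × 0.959 = 3802
45+: 16303 × 0.94 + 9660 × 0.31 = 15325 + 2995 = 18320
Giving 2062 / 8345 / 3802 / 18320.
— Period 3 —
Births: 8345 × 0.52 = 4339
15–29: 2062 × 0.944 = 1947
30–44: 8345 × 0.959 = 8003
45+: 3802 × 0.94 + 18320 × 0.31 = 3574 + 5679 = 9253
Giving 4339 / 1947 / 8003 / 9253.
Total after period 3: 4339 + 1947 + 8003 + 9253 = 23542

23542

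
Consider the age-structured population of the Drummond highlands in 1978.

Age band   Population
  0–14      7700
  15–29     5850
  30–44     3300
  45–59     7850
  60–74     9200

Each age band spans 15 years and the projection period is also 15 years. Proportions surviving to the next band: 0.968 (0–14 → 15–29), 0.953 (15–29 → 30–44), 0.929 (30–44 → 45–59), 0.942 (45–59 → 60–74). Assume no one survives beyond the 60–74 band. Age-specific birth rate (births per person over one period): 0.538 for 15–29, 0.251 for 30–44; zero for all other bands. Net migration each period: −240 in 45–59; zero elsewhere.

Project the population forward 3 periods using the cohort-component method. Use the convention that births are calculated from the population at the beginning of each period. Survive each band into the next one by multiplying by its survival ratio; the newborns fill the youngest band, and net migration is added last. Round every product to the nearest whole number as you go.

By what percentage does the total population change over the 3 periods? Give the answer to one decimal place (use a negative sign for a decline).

-29.9

(Groups numbered youngest = 1 to oldest = 5.)
[period 1]
Births: 5850 * 0.538 = 3147 ; 3300 * 0.251 = 828 ⇒ total 3975
Group 2: 7700 * 0.968 = 7454
Group 3: 5850 * 0.953 = 5575
Group 4: 3300 * 0.929 = 3066
Group 5: 7850 * 0.942 = 7395
Net migration: Group 4 − 240 → 2826
Population now: 0–14=3975, 15–29=7454, 30–44=5575, 45–59=2826, 60–74=7395
[period 2]
Births: 7454 * 0.538 = 4010 ; 5575 * 0.251 = 1399 ⇒ total 5409
Group 2: 3975 * 0.968 = 3848
Group 3: 7454 * 0.953 = 7104
Group 4: 5575 * 0.929 = 5179
Group 5: 2826 * 0.942 = 2662
Net migration: Group 4 − 240 → 4939
Population now: 0–14=5409, 15–29=3848, 30–44=7104, 45–59=4939, 60–74=2662
[period 3]
Births: 3848 * 0.538 = 2070 ; 7104 * 0.251 = 1783 ⇒ total 3853
Group 2: 5409 * 0.968 = 5236
Group 3: 3848 * 0.953 = 3667
Group 4: 7104 * 0.929 = 6600
Group 5: 4939 * 0.942 = 4653
Net migration: Group 4 − 240 → 6360
Population now: 0–14=3853, 15–29=5236, 30–44=3667, 45–59=6360, 60–74=4653
Total: 33900 → 23769; change = -10131; percentage change = -29.9%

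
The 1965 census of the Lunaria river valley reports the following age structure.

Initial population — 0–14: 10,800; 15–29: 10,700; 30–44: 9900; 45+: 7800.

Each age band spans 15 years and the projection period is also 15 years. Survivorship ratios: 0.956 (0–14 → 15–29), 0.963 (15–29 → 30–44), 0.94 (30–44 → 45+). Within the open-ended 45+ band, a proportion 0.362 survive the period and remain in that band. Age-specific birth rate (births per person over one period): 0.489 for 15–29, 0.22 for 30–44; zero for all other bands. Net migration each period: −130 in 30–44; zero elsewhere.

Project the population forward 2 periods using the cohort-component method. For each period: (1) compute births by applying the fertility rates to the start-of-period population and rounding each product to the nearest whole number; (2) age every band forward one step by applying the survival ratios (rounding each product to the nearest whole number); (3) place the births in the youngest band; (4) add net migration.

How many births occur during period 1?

7410

Period 1:
Births: 10700 * 0.489 = 5232 ; 9900 * 0.22 = 2178 ⇒ total 7410
15–29: 10800 * 0.956 = 10325
30–44: 10700 * 0.963 = 10304
45+: 9900 * 0.94 + 7800 * 0.362 = 9306 + 2824 = 12130
Net migration: 30–44 − 130 → 10174
Population now: 0–14=7410, 15–29=10325, 30–44=10174, 45+=12130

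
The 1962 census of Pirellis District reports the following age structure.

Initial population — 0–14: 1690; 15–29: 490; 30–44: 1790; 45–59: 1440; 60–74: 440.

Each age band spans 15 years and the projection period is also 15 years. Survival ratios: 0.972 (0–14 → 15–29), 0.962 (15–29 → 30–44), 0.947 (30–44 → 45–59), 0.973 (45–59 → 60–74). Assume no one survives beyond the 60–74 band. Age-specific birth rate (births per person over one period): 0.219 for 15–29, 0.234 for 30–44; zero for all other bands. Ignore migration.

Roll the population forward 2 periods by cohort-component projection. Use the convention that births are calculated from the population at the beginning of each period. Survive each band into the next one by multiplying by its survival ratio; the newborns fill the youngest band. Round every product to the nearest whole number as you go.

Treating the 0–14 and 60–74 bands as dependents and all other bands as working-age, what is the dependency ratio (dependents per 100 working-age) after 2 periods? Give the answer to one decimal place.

Numbering the groups 1..5 from youngest to oldest:
After projecting period 1:
Births: 490 × 0.219 = 107, 1790 × 0.234 = 419 → total 526
Group 2: 1690 × 0.972 = 1643
Group 3: 490 × 0.962 = 471
Group 4: 1790 × 0.947 = 1695
Group 5: 1440 × 0.973 = 1401
Population now: 0–14=526, 15–29=1643, 30–44=471, 45–59=1695, 60–74=1401
After projecting period 2:
Births: 1643 × 0.219 = 360, 471 × 0.234 = 110 → total 470
Group 2: 526 × 0.972 = 511
Group 3: 1643 × 0.962 = 1581
Group 4: 471 × 0.947 = 446
Group 5: 1695 × 0.973 = 1649
Population now: 0–14=470, 15–29=511, 30–44=1581, 45–59=446, 60–74=1649
Dependents (band 0–14 + band 60–74) = 470 + 1649 = 2119; working-age = 2538; ratio = 2119/2538 × 100 = 83.5

83.5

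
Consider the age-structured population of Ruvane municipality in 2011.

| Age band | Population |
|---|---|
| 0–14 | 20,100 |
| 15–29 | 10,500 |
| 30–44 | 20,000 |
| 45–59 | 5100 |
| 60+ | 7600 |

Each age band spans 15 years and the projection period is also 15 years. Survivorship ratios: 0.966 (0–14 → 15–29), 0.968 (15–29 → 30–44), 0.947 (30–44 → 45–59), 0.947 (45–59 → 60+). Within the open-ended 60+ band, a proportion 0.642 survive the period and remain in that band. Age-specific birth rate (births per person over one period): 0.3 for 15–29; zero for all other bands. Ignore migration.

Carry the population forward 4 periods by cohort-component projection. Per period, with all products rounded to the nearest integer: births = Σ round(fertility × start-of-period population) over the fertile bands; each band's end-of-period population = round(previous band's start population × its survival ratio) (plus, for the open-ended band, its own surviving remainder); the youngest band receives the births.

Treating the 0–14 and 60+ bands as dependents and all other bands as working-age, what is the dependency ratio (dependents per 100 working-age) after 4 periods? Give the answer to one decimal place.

376.8

Let band 1 be 0–14 through band 5 = 60+.
After projecting period 1:
Births: 10500 × 0.3 = 3150
Band 2: 20100 × 0.966 = 19417
Band 3: 10500 × 0.968 = 10164
Band 4: 20000 × 0.947 = 18940
Band 5: 5100 × 0.947 + 7600 × 0.642 = 4830 + 4879 = 9709
→ [3150, 19417, 10164, 18940, 9709]
After projecting period 2:
Births: 19417 × 0.3 = 5825
Band 2: 3150 × 0.966 = 3043
Band 3: 19417 × 0.968 = 18796
Band 4: 10164 × 0.947 = 9625
Band 5: 18940 × 0.947 + 9709 × 0.642 = 17936 + 6233 = 24169
→ [5825, 3043, 18796, 9625, 24169]
After projecting period 3:
Births: 3043 × 0.3 = 913
Band 2: 5825 × 0.966 = 5627
Band 3: 3043 × 0.968 = 2946
Band 4: 18796 × 0.947 = 17800
Band 5: 9625 × 0.947 + 24169 × 0.642 = 9115 + 15516 = 24631
→ [913, 5627, 2946, 17800, 24631]
After projecting period 4:
Births: 5627 × 0.3 = 1688
Band 2: 913 × 0.966 = 882
Band 3: 5627 × 0.968 = 5447
Band 4: 2946 × 0.947 = 2790
Band 5: 17800 × 0.947 + 24631 × 0.642 = 16857 + 15813 = 32670
→ [1688, 882, 5447, 2790, 32670]
Dependents (band 0–14 + band 60+) = 1688 + 32670 = 34358; working-age = 9119; ratio = 34358/9119 × 100 = 376.8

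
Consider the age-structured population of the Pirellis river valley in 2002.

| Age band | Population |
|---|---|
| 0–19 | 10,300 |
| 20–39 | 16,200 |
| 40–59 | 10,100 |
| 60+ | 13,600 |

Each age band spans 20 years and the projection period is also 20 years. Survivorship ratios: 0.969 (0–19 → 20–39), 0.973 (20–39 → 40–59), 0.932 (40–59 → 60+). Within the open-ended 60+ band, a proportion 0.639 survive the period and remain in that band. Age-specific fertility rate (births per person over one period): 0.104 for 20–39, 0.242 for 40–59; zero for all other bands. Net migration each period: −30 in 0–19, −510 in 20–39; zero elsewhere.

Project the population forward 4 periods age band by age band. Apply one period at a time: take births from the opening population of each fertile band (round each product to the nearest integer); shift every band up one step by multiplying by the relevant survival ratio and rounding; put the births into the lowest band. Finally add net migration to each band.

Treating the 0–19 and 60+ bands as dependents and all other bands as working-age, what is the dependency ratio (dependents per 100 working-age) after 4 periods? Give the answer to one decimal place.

Call the bands 1 to 4, youngest first.
— Period 1 —
Births: 16200 * 0.104 = 1685  |  10100 * 0.242 = 2444 → 4129
Band 2: 10300 * 0.969 = 9981
Band 3: 16200 * 0.973 = 15763
Band 4: 10100 * 0.932 + 13600 * 0.639 = 9413 + 8690 = 18103
Net migration: Band 1 − 30 → 4099; Band 2 − 510 → 9471
Giving 4099 / 9471 / 15763 / 18103.
— Period 2 —
Births: 9471 * 0.104 = 985  |  15763 * 0.242 = 3815 → 4800
Band 2: 4099 * 0.969 = 3972
Band 3: 9471 * 0.973 = 9215
Band 4: 15763 * 0.932 + 18103 * 0.639 = 14691 + 11568 = 26259
Net migration: Band 1 − 30 → 4770; Band 2 − 510 → 3462
Giving 4770 / 3462 / 9215 / 26259.
— Period 3 —
Births: 3462 * 0.104 = 360  |  9215 * 0.242 = 2230 → 2590
Band 2: 4770 * 0.969 = 4622
Band 3: 3462 * 0.973 = 3369
Band 4: 9215 * 0.932 + 26259 * 0.639 = 8588 + 16780 = 25368
Net migration: Band 1 − 30 → 2560; Band 2 − 510 → 4112
Giving 2560 / 4112 / 3369 / 25368.
— Period 4 —
Births: 4112 * 0.104 = 428  |  3369 * 0.242 = 815 → 1243
Band 2: 2560 * 0.969 = 2481
Band 3: 4112 * 0.973 = 4001
Band 4: 3369 * 0.932 + 25368 * 0.639 = 3140 + 16210 = 19350
Net migration: Band 1 − 30 → 1213; Band 2 − 510 → 1971
Giving 1213 / 1971 / 4001 / 19350.
Dependents (band 0–19 + band 60+) = 1213 + 19350 = 20563; working-age = 5972; ratio = 20563/5972 × 100 = 344.3

344.3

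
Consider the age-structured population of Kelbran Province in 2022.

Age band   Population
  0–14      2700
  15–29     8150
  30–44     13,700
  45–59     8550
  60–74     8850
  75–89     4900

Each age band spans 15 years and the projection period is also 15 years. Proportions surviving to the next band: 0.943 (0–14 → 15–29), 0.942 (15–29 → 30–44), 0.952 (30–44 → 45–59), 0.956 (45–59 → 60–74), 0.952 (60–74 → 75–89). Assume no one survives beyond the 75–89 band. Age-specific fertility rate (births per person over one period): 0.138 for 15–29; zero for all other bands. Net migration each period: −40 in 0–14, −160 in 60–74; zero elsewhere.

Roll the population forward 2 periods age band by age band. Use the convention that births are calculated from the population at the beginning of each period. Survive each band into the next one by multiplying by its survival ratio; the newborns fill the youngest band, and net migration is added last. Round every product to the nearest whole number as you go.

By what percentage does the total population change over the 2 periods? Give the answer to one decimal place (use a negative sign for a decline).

(Groups numbered youngest = 1 to oldest = 6.)
Period 1.
Births: 8150 × 0.138 = 1125
Group 2: 2700 × 0.943 = 2546
Group 3: 8150 × 0.942 = 7677
Group 4: 13700 × 0.952 = 13042
Group 5: 8550 × 0.956 = 8174
Group 6: 8850 × 0.952 = 8425
Net migration: Group 1 − 40 → 1085; Group 5 − 160 → 8014
End of period: [1085, 2546, 7677, 13042, 8014, 8425]
Period 2.
Births: 2546 × 0.138 = 351
Group 2: 1085 × 0.943 = 1023
Group 3: 2546 × 0.942 = 2398
Group 4: 7677 × 0.952 = 7309
Group 5: 13042 × 0.956 = 12468
Group 6: 8014 × 0.952 = 7629
Net migration: Group 1 − 40 → 311; Group 5 − 160 → 12308
End of period: [311, 1023, 2398, 7309, 12308, 7629]
Total: 46850 → 30978; change = -15872; percentage change = -33.9%

-33.9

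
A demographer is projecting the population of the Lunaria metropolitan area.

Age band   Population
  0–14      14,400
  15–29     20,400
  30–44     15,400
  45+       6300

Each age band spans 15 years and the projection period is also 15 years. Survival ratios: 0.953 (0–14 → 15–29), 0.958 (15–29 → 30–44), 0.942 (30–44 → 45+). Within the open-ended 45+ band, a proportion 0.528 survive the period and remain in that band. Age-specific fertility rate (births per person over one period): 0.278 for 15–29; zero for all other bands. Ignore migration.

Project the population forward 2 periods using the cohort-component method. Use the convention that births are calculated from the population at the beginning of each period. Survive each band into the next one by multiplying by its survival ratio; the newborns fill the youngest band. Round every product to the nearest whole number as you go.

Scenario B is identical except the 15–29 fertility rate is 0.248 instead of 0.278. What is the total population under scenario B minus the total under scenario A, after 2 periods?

— Period 1 —
Births: 20400 × 0.278 = 5671
15–29: 14400 × 0.953 = 13723
30–44: 20400 × 0.958 = 19543
45+: 15400 × 0.942 + 6300 × 0.528 = 14507 + 3326 = 17833
End of period: [5671, 13723, 19543, 17833]
— Period 2 —
Births: 13723 × 0.278 = 3815
15–29: 5671 × 0.953 = 5404
30–44: 13723 × 0.958 = 13147
45+: 19543 × 0.942 + 17833 × 0.528 = 18410 + 9416 = 27826
End of period: [3815, 5404, 13147, 27826]
Scenario A total after 2 periods: 50192
Scenario B projection —
— Period 1 —
Births: 20400 × 0.248 = 5059
15–29: 14400 × 0.953 = 13723
30–44: 20400 × 0.958 = 19543
45+: 15400 × 0.942 + 6300 × 0.528 = 14507 + 3326 = 17833
End of period: [5059, 13723, 19543, 17833]
— Period 2 —
Births: 13723 × 0.248 = 3403
15–29: 5059 × 0.953 = 4821
30–44: 13723 × 0.958 = 13147
45+: 19543 × 0.942 + 17833 × 0.528 = 18410 + 9416 = 27826
End of period: [3403, 4821, 13147, 27826]
Scenario B total after 2 periods: 49197
Difference B − A = 49197 − 50192 = -995

-995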